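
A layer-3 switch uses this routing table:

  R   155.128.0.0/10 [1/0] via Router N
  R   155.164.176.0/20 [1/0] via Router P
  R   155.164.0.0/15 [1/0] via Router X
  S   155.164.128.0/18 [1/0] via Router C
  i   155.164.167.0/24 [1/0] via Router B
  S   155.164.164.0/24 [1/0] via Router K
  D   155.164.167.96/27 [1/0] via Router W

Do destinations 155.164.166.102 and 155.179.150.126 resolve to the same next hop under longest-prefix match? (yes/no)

155.164.166.102: longest match 155.164.128.0/18 -> Router C
155.179.150.126: longest match 155.128.0.0/10 -> Router N

no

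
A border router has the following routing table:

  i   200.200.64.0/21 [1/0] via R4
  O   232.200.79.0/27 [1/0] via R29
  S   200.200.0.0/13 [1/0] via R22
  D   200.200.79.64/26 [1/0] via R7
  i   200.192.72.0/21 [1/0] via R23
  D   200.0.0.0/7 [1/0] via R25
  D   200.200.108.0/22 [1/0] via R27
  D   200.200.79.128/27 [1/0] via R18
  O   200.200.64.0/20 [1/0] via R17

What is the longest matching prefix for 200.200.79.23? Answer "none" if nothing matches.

Entries matching 200.200.79.23:
  200.0.0.0/7 (200.0.0.0 - 201.255.255.255)
  200.200.0.0/13 (200.200.0.0 - 200.207.255.255)
  200.200.64.0/20 (200.200.64.0 - 200.200.79.255)
Most specific is 200.200.64.0/20.

200.200.64.0/20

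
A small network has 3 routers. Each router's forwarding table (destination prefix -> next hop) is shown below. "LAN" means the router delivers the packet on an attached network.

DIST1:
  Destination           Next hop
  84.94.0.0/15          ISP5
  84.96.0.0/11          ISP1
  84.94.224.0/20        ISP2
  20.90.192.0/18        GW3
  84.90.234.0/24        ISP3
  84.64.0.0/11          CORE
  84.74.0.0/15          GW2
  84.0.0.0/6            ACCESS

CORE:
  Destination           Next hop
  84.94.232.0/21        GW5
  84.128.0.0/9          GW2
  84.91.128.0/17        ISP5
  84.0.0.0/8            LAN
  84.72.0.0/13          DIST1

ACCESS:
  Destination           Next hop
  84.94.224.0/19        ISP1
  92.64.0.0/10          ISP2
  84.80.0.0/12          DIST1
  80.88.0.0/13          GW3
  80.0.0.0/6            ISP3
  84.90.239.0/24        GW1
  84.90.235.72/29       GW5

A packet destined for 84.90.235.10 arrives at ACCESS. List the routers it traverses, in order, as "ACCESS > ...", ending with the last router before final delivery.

At ACCESS: longest match for 84.90.235.10 is 84.80.0.0/12 -> DIST1
At DIST1: longest match for 84.90.235.10 is 84.64.0.0/11 -> CORE
At CORE: longest match for 84.90.235.10 is 84.0.0.0/8 -> LAN

ACCESS > DIST1 > CORE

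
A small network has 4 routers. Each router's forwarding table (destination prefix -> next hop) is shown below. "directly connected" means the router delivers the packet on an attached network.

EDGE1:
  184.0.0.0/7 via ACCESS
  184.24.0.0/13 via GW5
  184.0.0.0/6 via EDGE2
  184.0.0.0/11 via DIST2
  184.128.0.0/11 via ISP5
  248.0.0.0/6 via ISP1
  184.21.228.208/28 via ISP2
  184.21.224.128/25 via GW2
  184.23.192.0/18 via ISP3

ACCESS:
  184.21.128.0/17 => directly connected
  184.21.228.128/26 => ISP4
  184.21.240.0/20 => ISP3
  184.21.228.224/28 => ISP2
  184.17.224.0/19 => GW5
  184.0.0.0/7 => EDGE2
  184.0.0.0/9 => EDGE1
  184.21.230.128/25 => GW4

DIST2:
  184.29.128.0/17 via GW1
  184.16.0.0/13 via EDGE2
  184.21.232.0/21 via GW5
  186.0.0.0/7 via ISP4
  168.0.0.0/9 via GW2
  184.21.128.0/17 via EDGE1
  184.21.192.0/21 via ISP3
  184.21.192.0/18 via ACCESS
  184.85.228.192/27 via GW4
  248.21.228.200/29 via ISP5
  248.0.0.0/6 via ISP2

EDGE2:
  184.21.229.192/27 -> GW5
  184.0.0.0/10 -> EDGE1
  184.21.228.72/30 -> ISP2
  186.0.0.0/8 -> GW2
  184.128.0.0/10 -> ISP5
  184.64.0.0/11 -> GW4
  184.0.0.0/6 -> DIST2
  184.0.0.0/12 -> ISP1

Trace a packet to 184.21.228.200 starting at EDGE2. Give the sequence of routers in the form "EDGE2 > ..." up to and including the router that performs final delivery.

EDGE2 > EDGE1 > DIST2 > ACCESS

At EDGE2: longest match for 184.21.228.200 is 184.0.0.0/10 -> EDGE1
At EDGE1: longest match for 184.21.228.200 is 184.0.0.0/11 -> DIST2
At DIST2: longest match for 184.21.228.200 is 184.21.192.0/18 -> ACCESS
At ACCESS: longest match for 184.21.228.200 is 184.21.128.0/17 -> directly connected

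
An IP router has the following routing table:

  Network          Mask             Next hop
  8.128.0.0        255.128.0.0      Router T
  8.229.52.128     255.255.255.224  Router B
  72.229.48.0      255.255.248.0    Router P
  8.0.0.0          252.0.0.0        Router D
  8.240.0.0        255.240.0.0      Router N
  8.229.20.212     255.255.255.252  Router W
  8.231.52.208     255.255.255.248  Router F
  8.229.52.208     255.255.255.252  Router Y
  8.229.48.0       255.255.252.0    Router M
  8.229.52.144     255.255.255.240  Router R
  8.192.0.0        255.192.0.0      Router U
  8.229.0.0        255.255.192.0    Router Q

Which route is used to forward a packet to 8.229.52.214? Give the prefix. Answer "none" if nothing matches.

8.229.0.0/18

Entries matching 8.229.52.214:
  8.0.0.0/6 (8.0.0.0 - 11.255.255.255)
  8.128.0.0/9 (8.128.0.0 - 8.255.255.255)
  8.192.0.0/10 (8.192.0.0 - 8.255.255.255)
  8.229.0.0/18 (8.229.0.0 - 8.229.63.255)
Most specific is 8.229.0.0/18.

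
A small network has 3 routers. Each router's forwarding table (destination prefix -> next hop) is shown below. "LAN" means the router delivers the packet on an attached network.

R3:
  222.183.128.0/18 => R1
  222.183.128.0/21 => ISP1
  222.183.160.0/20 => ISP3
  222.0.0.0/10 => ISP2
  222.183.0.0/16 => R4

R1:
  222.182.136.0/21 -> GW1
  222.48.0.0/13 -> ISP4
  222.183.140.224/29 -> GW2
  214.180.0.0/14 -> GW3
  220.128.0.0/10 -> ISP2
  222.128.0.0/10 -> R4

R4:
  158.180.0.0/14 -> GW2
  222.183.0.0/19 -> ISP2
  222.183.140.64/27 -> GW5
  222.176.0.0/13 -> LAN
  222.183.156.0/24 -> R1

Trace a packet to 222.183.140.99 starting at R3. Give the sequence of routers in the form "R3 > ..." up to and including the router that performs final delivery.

At R3: longest match for 222.183.140.99 is 222.183.128.0/18 -> R1
At R1: longest match for 222.183.140.99 is 222.128.0.0/10 -> R4
At R4: longest match for 222.183.140.99 is 222.176.0.0/13 -> LAN

R3 > R1 > R4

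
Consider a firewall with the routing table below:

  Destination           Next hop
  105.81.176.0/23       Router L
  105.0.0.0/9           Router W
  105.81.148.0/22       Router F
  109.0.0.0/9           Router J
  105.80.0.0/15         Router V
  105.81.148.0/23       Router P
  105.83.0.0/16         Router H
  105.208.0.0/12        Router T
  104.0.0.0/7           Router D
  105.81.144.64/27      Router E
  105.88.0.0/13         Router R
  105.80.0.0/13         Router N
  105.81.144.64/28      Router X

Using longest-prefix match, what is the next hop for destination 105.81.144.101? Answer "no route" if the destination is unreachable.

Router V

Routes whose prefix contains 105.81.144.101:
  104.0.0.0/7 (104.0.0.0 - 105.255.255.255) -> Router D
  105.0.0.0/9 (105.0.0.0 - 105.127.255.255) -> Router W
  105.80.0.0/13 (105.80.0.0 - 105.87.255.255) -> Router N
  105.80.0.0/15 (105.80.0.0 - 105.81.255.255) -> Router V
More-specific entries that do NOT match:
  105.81.144.64/28 (105.81.144.64 - 105.81.144.79) does not contain 105.81.144.101
  105.81.144.64/27 (105.81.144.64 - 105.81.144.95) does not contain 105.81.144.101
  105.81.176.0/23 (105.81.176.0 - 105.81.177.255) does not contain 105.81.144.101
  105.81.148.0/23 (105.81.148.0 - 105.81.149.255) does not contain 105.81.144.101
  105.81.148.0/22 (105.81.148.0 - 105.81.151.255) does not contain 105.81.144.101
  105.83.0.0/16 (105.83.0.0 - 105.83.255.255) does not contain 105.81.144.101
Longest matching prefix is /15 -> next hop Router V.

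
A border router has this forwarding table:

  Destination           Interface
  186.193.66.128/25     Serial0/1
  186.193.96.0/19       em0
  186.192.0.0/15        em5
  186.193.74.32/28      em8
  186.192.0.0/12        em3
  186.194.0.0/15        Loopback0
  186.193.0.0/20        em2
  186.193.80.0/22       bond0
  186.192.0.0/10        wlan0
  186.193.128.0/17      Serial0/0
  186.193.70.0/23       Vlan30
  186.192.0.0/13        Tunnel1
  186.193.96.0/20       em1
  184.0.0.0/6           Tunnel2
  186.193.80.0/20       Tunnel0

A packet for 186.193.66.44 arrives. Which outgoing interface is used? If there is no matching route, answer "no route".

em5

Routes whose prefix contains 186.193.66.44:
  184.0.0.0/6 (184.0.0.0 - 187.255.255.255) -> Tunnel2
  186.192.0.0/10 (186.192.0.0 - 186.255.255.255) -> wlan0
  186.192.0.0/12 (186.192.0.0 - 186.207.255.255) -> em3
  186.192.0.0/13 (186.192.0.0 - 186.199.255.255) -> Tunnel1
  186.192.0.0/15 (186.192.0.0 - 186.193.255.255) -> em5
More-specific entries that do NOT match:
  186.193.74.32/28 (186.193.74.32 - 186.193.74.47) does not contain 186.193.66.44
  186.193.66.128/25 (186.193.66.128 - 186.193.66.255) does not contain 186.193.66.44
  186.193.70.0/23 (186.193.70.0 - 186.193.71.255) does not contain 186.193.66.44
  186.193.80.0/22 (186.193.80.0 - 186.193.83.255) does not contain 186.193.66.44
  186.193.0.0/20 (186.193.0.0 - 186.193.15.255) does not contain 186.193.66.44
  186.193.96.0/20 (186.193.96.0 - 186.193.111.255) does not contain 186.193.66.44
  186.193.80.0/20 (186.193.80.0 - 186.193.95.255) does not contain 186.193.66.44
  186.193.96.0/19 (186.193.96.0 - 186.193.127.255) does not contain 186.193.66.44
  186.193.128.0/17 (186.193.128.0 - 186.193.255.255) does not contain 186.193.66.44
Longest matching prefix is /15 -> interface em5.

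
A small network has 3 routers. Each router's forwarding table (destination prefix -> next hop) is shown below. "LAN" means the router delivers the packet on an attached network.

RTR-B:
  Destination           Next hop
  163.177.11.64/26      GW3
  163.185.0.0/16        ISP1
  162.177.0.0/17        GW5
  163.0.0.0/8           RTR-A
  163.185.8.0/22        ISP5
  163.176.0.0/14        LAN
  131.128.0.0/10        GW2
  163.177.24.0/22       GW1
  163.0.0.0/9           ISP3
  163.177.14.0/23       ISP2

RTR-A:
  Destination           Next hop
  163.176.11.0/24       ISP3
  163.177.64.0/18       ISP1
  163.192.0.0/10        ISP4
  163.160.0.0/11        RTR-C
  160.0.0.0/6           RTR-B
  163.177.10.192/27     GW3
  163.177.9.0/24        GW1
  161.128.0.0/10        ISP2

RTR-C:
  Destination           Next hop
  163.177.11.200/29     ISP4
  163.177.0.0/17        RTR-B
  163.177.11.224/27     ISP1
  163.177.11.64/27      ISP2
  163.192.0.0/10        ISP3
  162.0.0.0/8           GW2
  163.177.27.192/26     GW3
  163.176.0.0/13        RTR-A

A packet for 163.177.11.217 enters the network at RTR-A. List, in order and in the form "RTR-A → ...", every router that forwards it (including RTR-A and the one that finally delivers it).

RTR-A → RTR-C → RTR-B

At RTR-A: longest match for 163.177.11.217 is 163.160.0.0/11 -> RTR-C
At RTR-C: longest match for 163.177.11.217 is 163.177.0.0/17 -> RTR-B
At RTR-B: longest match for 163.177.11.217 is 163.176.0.0/14 -> LAN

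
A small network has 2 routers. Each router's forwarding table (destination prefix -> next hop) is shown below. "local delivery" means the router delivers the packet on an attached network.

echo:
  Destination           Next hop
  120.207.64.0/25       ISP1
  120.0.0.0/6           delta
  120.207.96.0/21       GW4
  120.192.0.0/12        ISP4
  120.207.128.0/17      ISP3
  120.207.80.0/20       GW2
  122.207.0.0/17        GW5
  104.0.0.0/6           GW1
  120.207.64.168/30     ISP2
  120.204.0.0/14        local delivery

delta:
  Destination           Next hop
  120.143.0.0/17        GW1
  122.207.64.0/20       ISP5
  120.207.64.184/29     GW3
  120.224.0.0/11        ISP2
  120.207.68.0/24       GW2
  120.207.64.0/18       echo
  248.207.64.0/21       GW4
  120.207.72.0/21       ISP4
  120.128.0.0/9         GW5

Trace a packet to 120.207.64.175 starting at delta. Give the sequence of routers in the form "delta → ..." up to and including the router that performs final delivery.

At delta: longest match for 120.207.64.175 is 120.207.64.0/18 -> echo
At echo: longest match for 120.207.64.175 is 120.204.0.0/14 -> local delivery

delta → echo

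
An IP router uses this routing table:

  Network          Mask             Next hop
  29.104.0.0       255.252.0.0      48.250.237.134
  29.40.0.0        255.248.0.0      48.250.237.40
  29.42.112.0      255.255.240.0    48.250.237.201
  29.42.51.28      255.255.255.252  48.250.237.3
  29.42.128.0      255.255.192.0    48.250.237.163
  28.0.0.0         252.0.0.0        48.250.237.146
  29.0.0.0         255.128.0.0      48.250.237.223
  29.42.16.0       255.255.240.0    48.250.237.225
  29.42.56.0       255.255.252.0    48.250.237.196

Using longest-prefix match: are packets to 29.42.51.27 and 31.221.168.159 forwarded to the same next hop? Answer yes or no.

no

29.42.51.27: longest match 29.40.0.0/13 -> 48.250.237.40
31.221.168.159: longest match 28.0.0.0/6 -> 48.250.237.146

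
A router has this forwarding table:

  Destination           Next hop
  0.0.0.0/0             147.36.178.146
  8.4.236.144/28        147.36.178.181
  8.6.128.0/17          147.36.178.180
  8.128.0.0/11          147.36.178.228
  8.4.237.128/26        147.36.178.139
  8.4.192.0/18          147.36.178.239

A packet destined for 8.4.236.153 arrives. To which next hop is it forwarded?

147.36.178.181

Routes whose prefix contains 8.4.236.153:
  0.0.0.0/0 (default, matches everything) -> 147.36.178.146
  8.4.192.0/18 (8.4.192.0 - 8.4.255.255) -> 147.36.178.239
  8.4.236.144/28 (8.4.236.144 - 8.4.236.159) -> 147.36.178.181
Longest matching prefix is /28 -> next hop 147.36.178.181.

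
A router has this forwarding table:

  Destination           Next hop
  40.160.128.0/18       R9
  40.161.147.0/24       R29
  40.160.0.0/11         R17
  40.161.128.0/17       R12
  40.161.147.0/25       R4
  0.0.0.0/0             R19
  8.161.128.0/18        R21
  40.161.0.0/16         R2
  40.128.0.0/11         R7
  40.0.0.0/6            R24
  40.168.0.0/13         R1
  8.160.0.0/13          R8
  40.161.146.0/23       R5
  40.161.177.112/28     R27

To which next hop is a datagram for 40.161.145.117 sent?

R12

Routes whose prefix contains 40.161.145.117:
  0.0.0.0/0 (default, matches everything) -> R19
  40.0.0.0/6 (40.0.0.0 - 43.255.255.255) -> R24
  40.160.0.0/11 (40.160.0.0 - 40.191.255.255) -> R17
  40.161.0.0/16 (40.161.0.0 - 40.161.255.255) -> R2
  40.161.128.0/17 (40.161.128.0 - 40.161.255.255) -> R12
More-specific entries that do NOT match:
  40.161.177.112/28 (40.161.177.112 - 40.161.177.127) does not contain 40.161.145.117
  40.161.147.0/25 (40.161.147.0 - 40.161.147.127) does not contain 40.161.145.117
  40.161.147.0/24 (40.161.147.0 - 40.161.147.255) does not contain 40.161.145.117
  40.161.146.0/23 (40.161.146.0 - 40.161.147.255) does not contain 40.161.145.117
  40.160.128.0/18 (40.160.128.0 - 40.160.191.255) does not contain 40.161.145.117
  8.161.128.0/18 (8.161.128.0 - 8.161.191.255) does not contain 40.161.145.117
Longest matching prefix is /17 -> next hop R12.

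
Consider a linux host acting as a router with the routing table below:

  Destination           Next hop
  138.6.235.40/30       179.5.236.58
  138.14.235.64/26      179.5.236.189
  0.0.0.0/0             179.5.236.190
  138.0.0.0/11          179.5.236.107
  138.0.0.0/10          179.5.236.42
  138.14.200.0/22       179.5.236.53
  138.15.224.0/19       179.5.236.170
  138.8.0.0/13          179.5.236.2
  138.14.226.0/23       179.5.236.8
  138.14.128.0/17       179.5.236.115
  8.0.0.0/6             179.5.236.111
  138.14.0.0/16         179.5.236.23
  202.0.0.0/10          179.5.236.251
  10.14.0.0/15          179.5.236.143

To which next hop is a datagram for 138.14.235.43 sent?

179.5.236.115

Routes whose prefix contains 138.14.235.43:
  0.0.0.0/0 (default, matches everything) -> 179.5.236.190
  138.0.0.0/10 (138.0.0.0 - 138.63.255.255) -> 179.5.236.42
  138.0.0.0/11 (138.0.0.0 - 138.31.255.255) -> 179.5.236.107
  138.8.0.0/13 (138.8.0.0 - 138.15.255.255) -> 179.5.236.2
  138.14.0.0/16 (138.14.0.0 - 138.14.255.255) -> 179.5.236.23
  138.14.128.0/17 (138.14.128.0 - 138.14.255.255) -> 179.5.236.115
More-specific entries that do NOT match:
  138.6.235.40/30 (138.6.235.40 - 138.6.235.43) does not contain 138.14.235.43
  138.14.235.64/26 (138.14.235.64 - 138.14.235.127) does not contain 138.14.235.43
  138.14.226.0/23 (138.14.226.0 - 138.14.227.255) does not contain 138.14.235.43
  138.14.200.0/22 (138.14.200.0 - 138.14.203.255) does not contain 138.14.235.43
  138.15.224.0/19 (138.15.224.0 - 138.15.255.255) does not contain 138.14.235.43
Longest matching prefix is /17 -> next hop 179.5.236.115.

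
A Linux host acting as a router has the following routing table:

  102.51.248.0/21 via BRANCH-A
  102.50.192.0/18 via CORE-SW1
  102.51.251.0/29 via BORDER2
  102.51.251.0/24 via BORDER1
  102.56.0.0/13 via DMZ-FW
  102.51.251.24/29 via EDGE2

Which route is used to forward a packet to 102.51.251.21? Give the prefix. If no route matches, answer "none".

102.51.251.0/24

Entries matching 102.51.251.21:
  102.51.248.0/21 (102.51.248.0 - 102.51.255.255)
  102.51.251.0/24 (102.51.251.0 - 102.51.251.255)
Most specific is 102.51.251.0/24.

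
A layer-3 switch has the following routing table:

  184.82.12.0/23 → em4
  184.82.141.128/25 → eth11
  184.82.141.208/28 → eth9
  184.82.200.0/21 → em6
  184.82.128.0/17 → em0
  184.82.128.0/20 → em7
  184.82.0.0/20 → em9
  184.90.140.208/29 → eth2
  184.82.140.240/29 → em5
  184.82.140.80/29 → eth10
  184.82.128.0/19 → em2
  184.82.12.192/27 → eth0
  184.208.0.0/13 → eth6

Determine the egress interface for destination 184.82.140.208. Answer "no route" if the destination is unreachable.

em7

Routes whose prefix contains 184.82.140.208:
  184.82.128.0/17 (184.82.128.0 - 184.82.255.255) -> em0
  184.82.128.0/19 (184.82.128.0 - 184.82.159.255) -> em2
  184.82.128.0/20 (184.82.128.0 - 184.82.143.255) -> em7
More-specific entries that do NOT match:
  184.90.140.208/29 (184.90.140.208 - 184.90.140.215) does not contain 184.82.140.208
  184.82.140.240/29 (184.82.140.240 - 184.82.140.247) does not contain 184.82.140.208
  184.82.140.80/29 (184.82.140.80 - 184.82.140.87) does not contain 184.82.140.208
  184.82.141.208/28 (184.82.141.208 - 184.82.141.223) does not contain 184.82.140.208
  184.82.12.192/27 (184.82.12.192 - 184.82.12.223) does not contain 184.82.140.208
  184.82.141.128/25 (184.82.141.128 - 184.82.141.255) does not contain 184.82.140.208
  184.82.12.0/23 (184.82.12.0 - 184.82.13.255) does not contain 184.82.140.208
  184.82.200.0/21 (184.82.200.0 - 184.82.207.255) does not contain 184.82.140.208
Longest matching prefix is /20 -> interface em7.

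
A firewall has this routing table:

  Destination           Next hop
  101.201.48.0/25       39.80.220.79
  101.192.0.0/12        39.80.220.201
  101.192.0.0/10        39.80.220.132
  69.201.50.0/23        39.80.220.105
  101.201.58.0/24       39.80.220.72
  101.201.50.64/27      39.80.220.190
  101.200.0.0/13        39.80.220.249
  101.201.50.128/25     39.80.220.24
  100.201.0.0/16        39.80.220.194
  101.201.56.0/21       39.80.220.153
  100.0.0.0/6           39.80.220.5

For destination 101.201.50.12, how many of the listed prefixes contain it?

4

Prefixes containing 101.201.50.12:
  100.0.0.0/6 (100.0.0.0 - 103.255.255.255)
  101.192.0.0/10 (101.192.0.0 - 101.255.255.255)
  101.192.0.0/12 (101.192.0.0 - 101.207.255.255)
  101.200.0.0/13 (101.200.0.0 - 101.207.255.255)
Total matching entries: 4.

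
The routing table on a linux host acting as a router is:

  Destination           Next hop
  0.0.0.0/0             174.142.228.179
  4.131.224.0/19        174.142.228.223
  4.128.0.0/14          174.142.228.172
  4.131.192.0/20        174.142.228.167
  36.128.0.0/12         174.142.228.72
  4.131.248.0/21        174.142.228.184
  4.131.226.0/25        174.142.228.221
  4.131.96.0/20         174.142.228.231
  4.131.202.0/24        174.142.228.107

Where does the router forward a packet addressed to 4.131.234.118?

174.142.228.223

Routes whose prefix contains 4.131.234.118:
  0.0.0.0/0 (default, matches everything) -> 174.142.228.179
  4.128.0.0/14 (4.128.0.0 - 4.131.255.255) -> 174.142.228.172
  4.131.224.0/19 (4.131.224.0 - 4.131.255.255) -> 174.142.228.223
More-specific entries that do NOT match:
  4.131.226.0/25 (4.131.226.0 - 4.131.226.127) does not contain 4.131.234.118
  4.131.202.0/24 (4.131.202.0 - 4.131.202.255) does not contain 4.131.234.118
  4.131.248.0/21 (4.131.248.0 - 4.131.255.255) does not contain 4.131.234.118
  4.131.192.0/20 (4.131.192.0 - 4.131.207.255) does not contain 4.131.234.118
  4.131.96.0/20 (4.131.96.0 - 4.131.111.255) does not contain 4.131.234.118
Longest matching prefix is /19 -> next hop 174.142.228.223.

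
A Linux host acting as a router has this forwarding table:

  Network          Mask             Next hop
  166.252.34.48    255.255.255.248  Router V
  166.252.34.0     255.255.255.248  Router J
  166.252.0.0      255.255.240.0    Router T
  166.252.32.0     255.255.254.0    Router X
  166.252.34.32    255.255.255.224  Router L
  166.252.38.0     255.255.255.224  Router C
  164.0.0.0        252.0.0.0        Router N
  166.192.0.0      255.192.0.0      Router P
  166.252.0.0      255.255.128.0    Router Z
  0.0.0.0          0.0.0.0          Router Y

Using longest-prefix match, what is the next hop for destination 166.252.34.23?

Routes whose prefix contains 166.252.34.23:
  0.0.0.0/0 (default, matches everything) -> Router Y
  164.0.0.0/6 (164.0.0.0 - 167.255.255.255) -> Router N
  166.192.0.0/10 (166.192.0.0 - 166.255.255.255) -> Router P
  166.252.0.0/17 (166.252.0.0 - 166.252.127.255) -> Router Z
More-specific entries that do NOT match:
  166.252.34.48/29 (166.252.34.48 - 166.252.34.55) does not contain 166.252.34.23
  166.252.34.0/29 (166.252.34.0 - 166.252.34.7) does not contain 166.252.34.23
  166.252.34.32/27 (166.252.34.32 - 166.252.34.63) does not contain 166.252.34.23
  166.252.38.0/27 (166.252.38.0 - 166.252.38.31) does not contain 166.252.34.23
  166.252.32.0/23 (166.252.32.0 - 166.252.33.255) does not contain 166.252.34.23
  166.252.0.0/20 (166.252.0.0 - 166.252.15.255) does not contain 166.252.34.23
Longest matching prefix is /17 -> next hop Router Z.

Router Z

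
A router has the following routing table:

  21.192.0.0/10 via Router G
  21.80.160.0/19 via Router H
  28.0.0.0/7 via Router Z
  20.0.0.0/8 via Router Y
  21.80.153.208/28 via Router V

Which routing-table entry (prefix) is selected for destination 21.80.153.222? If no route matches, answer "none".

21.80.153.208/28

Entries matching 21.80.153.222:
  21.80.153.208/28 (21.80.153.208 - 21.80.153.223)
Most specific is 21.80.153.208/28.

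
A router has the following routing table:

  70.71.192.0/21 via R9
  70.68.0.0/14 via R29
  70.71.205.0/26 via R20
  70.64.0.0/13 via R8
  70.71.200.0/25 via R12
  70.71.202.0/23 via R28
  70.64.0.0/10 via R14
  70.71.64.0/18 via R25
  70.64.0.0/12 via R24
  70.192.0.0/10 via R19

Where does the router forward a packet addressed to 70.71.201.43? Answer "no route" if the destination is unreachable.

Routes whose prefix contains 70.71.201.43:
  70.64.0.0/10 (70.64.0.0 - 70.127.255.255) -> R14
  70.64.0.0/12 (70.64.0.0 - 70.79.255.255) -> R24
  70.64.0.0/13 (70.64.0.0 - 70.71.255.255) -> R8
  70.68.0.0/14 (70.68.0.0 - 70.71.255.255) -> R29
More-specific entries that do NOT match:
  70.71.205.0/26 (70.71.205.0 - 70.71.205.63) does not contain 70.71.201.43
  70.71.200.0/25 (70.71.200.0 - 70.71.200.127) does not contain 70.71.201.43
  70.71.202.0/23 (70.71.202.0 - 70.71.203.255) does not contain 70.71.201.43
  70.71.192.0/21 (70.71.192.0 - 70.71.199.255) does not contain 70.71.201.43
  70.71.64.0/18 (70.71.64.0 - 70.71.127.255) does not contain 70.71.201.43
Longest matching prefix is /14 -> next hop R29.

R29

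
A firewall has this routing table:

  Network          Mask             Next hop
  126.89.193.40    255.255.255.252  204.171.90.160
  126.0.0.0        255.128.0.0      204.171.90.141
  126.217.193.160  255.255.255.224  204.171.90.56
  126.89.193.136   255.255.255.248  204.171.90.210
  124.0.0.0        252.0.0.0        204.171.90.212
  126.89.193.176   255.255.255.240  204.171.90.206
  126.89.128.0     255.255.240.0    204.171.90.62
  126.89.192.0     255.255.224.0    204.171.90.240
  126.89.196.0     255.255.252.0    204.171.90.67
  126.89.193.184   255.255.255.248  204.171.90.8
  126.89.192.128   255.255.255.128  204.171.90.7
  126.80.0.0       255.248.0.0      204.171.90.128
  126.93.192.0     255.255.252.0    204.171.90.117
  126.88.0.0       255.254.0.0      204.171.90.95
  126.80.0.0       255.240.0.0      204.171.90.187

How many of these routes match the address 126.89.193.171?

5

Prefixes containing 126.89.193.171:
  124.0.0.0/6 (124.0.0.0 - 127.255.255.255)
  126.0.0.0/9 (126.0.0.0 - 126.127.255.255)
  126.80.0.0/12 (126.80.0.0 - 126.95.255.255)
  126.88.0.0/15 (126.88.0.0 - 126.89.255.255)
  126.89.192.0/19 (126.89.192.0 - 126.89.223.255)
Total matching entries: 5.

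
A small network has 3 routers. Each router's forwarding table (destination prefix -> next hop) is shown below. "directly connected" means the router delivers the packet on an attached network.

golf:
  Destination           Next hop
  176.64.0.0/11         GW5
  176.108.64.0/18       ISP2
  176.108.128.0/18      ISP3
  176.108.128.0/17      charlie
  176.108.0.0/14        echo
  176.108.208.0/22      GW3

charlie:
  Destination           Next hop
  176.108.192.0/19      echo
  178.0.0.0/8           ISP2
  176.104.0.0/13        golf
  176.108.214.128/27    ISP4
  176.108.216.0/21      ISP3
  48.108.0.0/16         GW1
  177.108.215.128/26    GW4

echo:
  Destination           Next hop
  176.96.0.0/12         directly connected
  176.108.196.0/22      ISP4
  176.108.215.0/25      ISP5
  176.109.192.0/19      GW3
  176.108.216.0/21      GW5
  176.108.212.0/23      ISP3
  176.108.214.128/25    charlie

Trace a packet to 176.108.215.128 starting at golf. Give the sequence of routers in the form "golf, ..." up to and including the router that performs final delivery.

golf, charlie, echo

At golf: longest match for 176.108.215.128 is 176.108.128.0/17 -> charlie
At charlie: longest match for 176.108.215.128 is 176.108.192.0/19 -> echo
At echo: longest match for 176.108.215.128 is 176.96.0.0/12 -> directly connected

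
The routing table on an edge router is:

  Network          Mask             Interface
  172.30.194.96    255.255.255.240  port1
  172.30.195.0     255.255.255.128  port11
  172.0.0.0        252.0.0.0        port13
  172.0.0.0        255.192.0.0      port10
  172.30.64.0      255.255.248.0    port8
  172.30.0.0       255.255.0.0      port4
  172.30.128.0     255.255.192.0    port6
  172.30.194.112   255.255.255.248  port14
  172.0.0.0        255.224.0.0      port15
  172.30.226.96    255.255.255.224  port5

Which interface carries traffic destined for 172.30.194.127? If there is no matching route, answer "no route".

Routes whose prefix contains 172.30.194.127:
  172.0.0.0/6 (172.0.0.0 - 175.255.255.255) -> port13
  172.0.0.0/10 (172.0.0.0 - 172.63.255.255) -> port10
  172.0.0.0/11 (172.0.0.0 - 172.31.255.255) -> port15
  172.30.0.0/16 (172.30.0.0 - 172.30.255.255) -> port4
More-specific entries that do NOT match:
  172.30.194.112/29 (172.30.194.112 - 172.30.194.119) does not contain 172.30.194.127
  172.30.194.96/28 (172.30.194.96 - 172.30.194.111) does not contain 172.30.194.127
  172.30.226.96/27 (172.30.226.96 - 172.30.226.127) does not contain 172.30.194.127
  172.30.195.0/25 (172.30.195.0 - 172.30.195.127) does not contain 172.30.194.127
  172.30.64.0/21 (172.30.64.0 - 172.30.71.255) does not contain 172.30.194.127
  172.30.128.0/18 (172.30.128.0 - 172.30.191.255) does not contain 172.30.194.127
Longest matching prefix is /16 -> interface port4.

port4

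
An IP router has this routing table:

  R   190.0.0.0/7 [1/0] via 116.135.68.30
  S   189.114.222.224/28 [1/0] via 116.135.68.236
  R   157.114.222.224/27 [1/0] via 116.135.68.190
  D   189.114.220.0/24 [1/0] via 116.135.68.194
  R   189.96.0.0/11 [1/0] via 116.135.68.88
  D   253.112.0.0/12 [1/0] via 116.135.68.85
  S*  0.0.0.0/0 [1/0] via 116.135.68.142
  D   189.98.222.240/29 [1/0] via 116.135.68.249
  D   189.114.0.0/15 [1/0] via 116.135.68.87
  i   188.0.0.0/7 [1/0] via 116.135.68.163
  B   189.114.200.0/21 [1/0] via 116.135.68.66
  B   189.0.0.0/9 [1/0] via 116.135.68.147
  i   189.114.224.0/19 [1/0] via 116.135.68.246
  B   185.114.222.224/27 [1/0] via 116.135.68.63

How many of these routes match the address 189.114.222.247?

5

Prefixes containing 189.114.222.247:
  0.0.0.0/0 (default, matches everything)
  188.0.0.0/7 (188.0.0.0 - 189.255.255.255)
  189.0.0.0/9 (189.0.0.0 - 189.127.255.255)
  189.96.0.0/11 (189.96.0.0 - 189.127.255.255)
  189.114.0.0/15 (189.114.0.0 - 189.115.255.255)
Total matching entries: 5.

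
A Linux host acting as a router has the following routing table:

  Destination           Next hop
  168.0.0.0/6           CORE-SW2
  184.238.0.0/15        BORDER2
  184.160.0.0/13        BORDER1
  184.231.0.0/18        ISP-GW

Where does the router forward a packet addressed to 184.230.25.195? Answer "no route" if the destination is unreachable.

no route

No entry's prefix contains 184.230.25.195; there is no default route.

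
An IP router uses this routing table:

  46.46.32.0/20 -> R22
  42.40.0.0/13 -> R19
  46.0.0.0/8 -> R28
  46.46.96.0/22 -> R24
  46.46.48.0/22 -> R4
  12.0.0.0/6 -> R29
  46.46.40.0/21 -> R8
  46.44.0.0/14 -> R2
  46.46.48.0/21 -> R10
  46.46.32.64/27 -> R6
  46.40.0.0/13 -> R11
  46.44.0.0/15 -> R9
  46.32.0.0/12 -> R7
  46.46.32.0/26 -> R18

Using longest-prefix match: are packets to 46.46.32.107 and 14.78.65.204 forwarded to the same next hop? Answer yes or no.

no

46.46.32.107: longest match 46.46.32.0/20 -> R22
14.78.65.204: longest match 12.0.0.0/6 -> R29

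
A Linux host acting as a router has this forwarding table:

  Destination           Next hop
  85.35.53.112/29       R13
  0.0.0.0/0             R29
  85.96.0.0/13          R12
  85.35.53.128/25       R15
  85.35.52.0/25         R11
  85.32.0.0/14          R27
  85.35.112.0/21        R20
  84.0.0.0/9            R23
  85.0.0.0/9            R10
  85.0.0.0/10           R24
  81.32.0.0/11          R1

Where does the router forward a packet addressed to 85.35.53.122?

Routes whose prefix contains 85.35.53.122:
  0.0.0.0/0 (default, matches everything) -> R29
  85.0.0.0/9 (85.0.0.0 - 85.127.255.255) -> R10
  85.0.0.0/10 (85.0.0.0 - 85.63.255.255) -> R24
  85.32.0.0/14 (85.32.0.0 - 85.35.255.255) -> R27
More-specific entries that do NOT match:
  85.35.53.112/29 (85.35.53.112 - 85.35.53.119) does not contain 85.35.53.122
  85.35.53.128/25 (85.35.53.128 - 85.35.53.255) does not contain 85.35.53.122
  85.35.52.0/25 (85.35.52.0 - 85.35.52.127) does not contain 85.35.53.122
  85.35.112.0/21 (85.35.112.0 - 85.35.119.255) does not contain 85.35.53.122
Longest matching prefix is /14 -> next hop R27.

R27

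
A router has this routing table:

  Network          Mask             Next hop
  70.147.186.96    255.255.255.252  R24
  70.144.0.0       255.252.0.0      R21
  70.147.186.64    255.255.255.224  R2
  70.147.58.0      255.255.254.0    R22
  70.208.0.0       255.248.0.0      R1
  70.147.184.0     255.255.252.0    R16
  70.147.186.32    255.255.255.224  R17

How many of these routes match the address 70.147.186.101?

2

Prefixes containing 70.147.186.101:
  70.144.0.0/14 (70.144.0.0 - 70.147.255.255)
  70.147.184.0/22 (70.147.184.0 - 70.147.187.255)
Total matching entries: 2.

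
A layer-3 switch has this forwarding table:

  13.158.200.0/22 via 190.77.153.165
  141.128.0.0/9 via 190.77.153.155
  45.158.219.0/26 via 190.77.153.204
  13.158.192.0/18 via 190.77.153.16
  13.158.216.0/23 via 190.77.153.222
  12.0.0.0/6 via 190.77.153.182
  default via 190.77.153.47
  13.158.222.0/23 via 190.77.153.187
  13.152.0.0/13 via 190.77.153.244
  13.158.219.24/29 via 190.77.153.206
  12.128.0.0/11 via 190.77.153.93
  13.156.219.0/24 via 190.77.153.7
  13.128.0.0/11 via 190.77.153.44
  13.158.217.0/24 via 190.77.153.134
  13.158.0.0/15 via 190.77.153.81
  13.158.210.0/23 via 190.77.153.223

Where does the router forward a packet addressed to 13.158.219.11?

190.77.153.16

Routes whose prefix contains 13.158.219.11:
  0.0.0.0/0 (default, matches everything) -> 190.77.153.47
  12.0.0.0/6 (12.0.0.0 - 15.255.255.255) -> 190.77.153.182
  13.128.0.0/11 (13.128.0.0 - 13.159.255.255) -> 190.77.153.44
  13.152.0.0/13 (13.152.0.0 - 13.159.255.255) -> 190.77.153.244
  13.158.0.0/15 (13.158.0.0 - 13.159.255.255) -> 190.77.153.81
  13.158.192.0/18 (13.158.192.0 - 13.158.255.255) -> 190.77.153.16
More-specific entries that do NOT match:
  13.158.219.24/29 (13.158.219.24 - 13.158.219.31) does not contain 13.158.219.11
  45.158.219.0/26 (45.158.219.0 - 45.158.219.63) does not contain 13.158.219.11
  13.156.219.0/24 (13.156.219.0 - 13.156.219.255) does not contain 13.158.219.11
  13.158.217.0/24 (13.158.217.0 - 13.158.217.255) does not contain 13.158.219.11
  13.158.216.0/23 (13.158.216.0 - 13.158.217.255) does not contain 13.158.219.11
  13.158.222.0/23 (13.158.222.0 - 13.158.223.255) does not contain 13.158.219.11
  13.158.210.0/23 (13.158.210.0 - 13.158.211.255) does not contain 13.158.219.11
  13.158.200.0/22 (13.158.200.0 - 13.158.203.255) does not contain 13.158.219.11
Longest matching prefix is /18 -> next hop 190.77.153.16.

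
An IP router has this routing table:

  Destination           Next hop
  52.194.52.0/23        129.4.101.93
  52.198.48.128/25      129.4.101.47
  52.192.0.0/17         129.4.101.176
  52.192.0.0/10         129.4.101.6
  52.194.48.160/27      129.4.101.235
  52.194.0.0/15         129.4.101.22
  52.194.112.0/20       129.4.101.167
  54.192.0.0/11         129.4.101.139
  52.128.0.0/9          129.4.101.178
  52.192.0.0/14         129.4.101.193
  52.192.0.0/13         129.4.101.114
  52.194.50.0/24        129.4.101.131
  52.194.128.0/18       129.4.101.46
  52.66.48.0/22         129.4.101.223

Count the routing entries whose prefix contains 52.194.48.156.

5

Prefixes containing 52.194.48.156:
  52.128.0.0/9 (52.128.0.0 - 52.255.255.255)
  52.192.0.0/10 (52.192.0.0 - 52.255.255.255)
  52.192.0.0/13 (52.192.0.0 - 52.199.255.255)
  52.192.0.0/14 (52.192.0.0 - 52.195.255.255)
  52.194.0.0/15 (52.194.0.0 - 52.195.255.255)
Total matching entries: 5.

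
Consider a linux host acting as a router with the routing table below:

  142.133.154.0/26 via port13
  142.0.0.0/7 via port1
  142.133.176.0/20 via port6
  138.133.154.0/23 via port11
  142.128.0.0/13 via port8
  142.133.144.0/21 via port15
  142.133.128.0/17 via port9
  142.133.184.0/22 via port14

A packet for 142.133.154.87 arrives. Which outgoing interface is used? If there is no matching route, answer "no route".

Routes whose prefix contains 142.133.154.87:
  142.0.0.0/7 (142.0.0.0 - 143.255.255.255) -> port1
  142.128.0.0/13 (142.128.0.0 - 142.135.255.255) -> port8
  142.133.128.0/17 (142.133.128.0 - 142.133.255.255) -> port9
More-specific entries that do NOT match:
  142.133.154.0/26 (142.133.154.0 - 142.133.154.63) does not contain 142.133.154.87
  138.133.154.0/23 (138.133.154.0 - 138.133.155.255) does not contain 142.133.154.87
  142.133.184.0/22 (142.133.184.0 - 142.133.187.255) does not contain 142.133.154.87
  142.133.144.0/21 (142.133.144.0 - 142.133.151.255) does not contain 142.133.154.87
  142.133.176.0/20 (142.133.176.0 - 142.133.191.255) does not contain 142.133.154.87
Longest matching prefix is /17 -> interface port9.

port9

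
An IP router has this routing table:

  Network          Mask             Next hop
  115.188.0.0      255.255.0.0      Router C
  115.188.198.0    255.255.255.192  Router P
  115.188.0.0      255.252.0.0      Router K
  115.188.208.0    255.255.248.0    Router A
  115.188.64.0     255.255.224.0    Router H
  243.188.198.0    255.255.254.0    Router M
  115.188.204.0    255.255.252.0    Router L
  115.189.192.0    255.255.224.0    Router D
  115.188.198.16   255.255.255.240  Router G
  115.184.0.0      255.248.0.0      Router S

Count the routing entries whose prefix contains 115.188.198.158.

3

Prefixes containing 115.188.198.158:
  115.184.0.0/13 (115.184.0.0 - 115.191.255.255)
  115.188.0.0/14 (115.188.0.0 - 115.191.255.255)
  115.188.0.0/16 (115.188.0.0 - 115.188.255.255)
Total matching entries: 3.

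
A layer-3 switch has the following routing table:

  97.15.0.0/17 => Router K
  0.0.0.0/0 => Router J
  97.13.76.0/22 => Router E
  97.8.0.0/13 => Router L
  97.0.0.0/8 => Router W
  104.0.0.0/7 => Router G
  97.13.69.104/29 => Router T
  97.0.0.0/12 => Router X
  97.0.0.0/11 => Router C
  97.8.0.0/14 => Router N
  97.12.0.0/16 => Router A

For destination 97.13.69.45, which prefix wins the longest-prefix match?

Entries matching 97.13.69.45:
  0.0.0.0/0 (default, matches everything)
  97.0.0.0/8 (97.0.0.0 - 97.255.255.255)
  97.0.0.0/11 (97.0.0.0 - 97.31.255.255)
  97.0.0.0/12 (97.0.0.0 - 97.15.255.255)
  97.8.0.0/13 (97.8.0.0 - 97.15.255.255)
Most specific is 97.8.0.0/13.

97.8.0.0/13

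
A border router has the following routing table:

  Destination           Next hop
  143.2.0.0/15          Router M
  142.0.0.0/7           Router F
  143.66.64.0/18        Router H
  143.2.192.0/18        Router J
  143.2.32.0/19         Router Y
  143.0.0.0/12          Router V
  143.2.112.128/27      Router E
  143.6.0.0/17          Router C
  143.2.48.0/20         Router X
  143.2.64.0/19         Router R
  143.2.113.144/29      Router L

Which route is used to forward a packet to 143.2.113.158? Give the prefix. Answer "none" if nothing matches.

143.2.0.0/15

Entries matching 143.2.113.158:
  142.0.0.0/7 (142.0.0.0 - 143.255.255.255)
  143.0.0.0/12 (143.0.0.0 - 143.15.255.255)
  143.2.0.0/15 (143.2.0.0 - 143.3.255.255)
Most specific is 143.2.0.0/15.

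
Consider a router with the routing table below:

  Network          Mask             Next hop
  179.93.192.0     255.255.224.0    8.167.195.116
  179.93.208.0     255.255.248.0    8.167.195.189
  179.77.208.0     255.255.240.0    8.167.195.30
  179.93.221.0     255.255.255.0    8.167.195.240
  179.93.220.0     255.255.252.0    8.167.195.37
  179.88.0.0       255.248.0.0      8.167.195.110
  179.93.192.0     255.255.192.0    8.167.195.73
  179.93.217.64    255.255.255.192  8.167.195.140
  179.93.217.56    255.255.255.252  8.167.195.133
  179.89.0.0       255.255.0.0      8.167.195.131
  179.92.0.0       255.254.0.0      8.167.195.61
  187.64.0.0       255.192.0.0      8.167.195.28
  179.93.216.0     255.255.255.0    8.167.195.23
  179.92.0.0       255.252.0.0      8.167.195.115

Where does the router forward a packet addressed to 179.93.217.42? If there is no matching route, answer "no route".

Routes whose prefix contains 179.93.217.42:
  179.88.0.0/13 (179.88.0.0 - 179.95.255.255) -> 8.167.195.110
  179.92.0.0/14 (179.92.0.0 - 179.95.255.255) -> 8.167.195.115
  179.92.0.0/15 (179.92.0.0 - 179.93.255.255) -> 8.167.195.61
  179.93.192.0/18 (179.93.192.0 - 179.93.255.255) -> 8.167.195.73
  179.93.192.0/19 (179.93.192.0 - 179.93.223.255) -> 8.167.195.116
More-specific entries that do NOT match:
  179.93.217.56/30 (179.93.217.56 - 179.93.217.59) does not contain 179.93.217.42
  179.93.217.64/26 (179.93.217.64 - 179.93.217.127) does not contain 179.93.217.42
  179.93.221.0/24 (179.93.221.0 - 179.93.221.255) does not contain 179.93.217.42
  179.93.216.0/24 (179.93.216.0 - 179.93.216.255) does not contain 179.93.217.42
  179.93.220.0/22 (179.93.220.0 - 179.93.223.255) does not contain 179.93.217.42
  179.93.208.0/21 (179.93.208.0 - 179.93.215.255) does not contain 179.93.217.42
  179.77.208.0/20 (179.77.208.0 - 179.77.223.255) does not contain 179.93.217.42
Longest matching prefix is /19 -> next hop 8.167.195.116.

8.167.195.116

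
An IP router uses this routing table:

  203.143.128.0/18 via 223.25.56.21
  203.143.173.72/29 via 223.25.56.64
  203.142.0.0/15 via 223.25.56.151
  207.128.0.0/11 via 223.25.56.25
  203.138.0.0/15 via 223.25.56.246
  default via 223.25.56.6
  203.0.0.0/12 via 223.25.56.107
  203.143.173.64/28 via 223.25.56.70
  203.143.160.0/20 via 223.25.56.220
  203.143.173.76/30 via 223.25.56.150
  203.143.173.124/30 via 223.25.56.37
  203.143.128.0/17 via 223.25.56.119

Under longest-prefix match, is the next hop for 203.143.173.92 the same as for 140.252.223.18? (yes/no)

203.143.173.92: longest match 203.143.160.0/20 -> 223.25.56.220
140.252.223.18: longest match 0.0.0.0/0 -> 223.25.56.6

no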